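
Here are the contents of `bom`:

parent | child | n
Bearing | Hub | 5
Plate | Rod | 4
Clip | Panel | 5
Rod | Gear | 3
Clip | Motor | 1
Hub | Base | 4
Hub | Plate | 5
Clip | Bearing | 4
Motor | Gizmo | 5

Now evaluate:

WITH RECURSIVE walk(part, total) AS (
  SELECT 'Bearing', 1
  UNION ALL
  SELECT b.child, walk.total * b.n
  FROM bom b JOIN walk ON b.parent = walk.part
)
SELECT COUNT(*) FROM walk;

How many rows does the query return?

Base: (Bearing, total=1).
Iteration 1: components of {Bearing} -> Hub = 1*5 = 5.
Iteration 2: components of {Hub} -> Base = 5*4 = 20, Plate = 5*5 = 25.
Iteration 3: components of {Base,Plate} -> Rod = 25*4 = 100.
Iteration 4: components of {Rod} -> Gear = 100*3 = 300.
Iteration 5: no further components; recursion stops.
Total rows emitted: 6.

6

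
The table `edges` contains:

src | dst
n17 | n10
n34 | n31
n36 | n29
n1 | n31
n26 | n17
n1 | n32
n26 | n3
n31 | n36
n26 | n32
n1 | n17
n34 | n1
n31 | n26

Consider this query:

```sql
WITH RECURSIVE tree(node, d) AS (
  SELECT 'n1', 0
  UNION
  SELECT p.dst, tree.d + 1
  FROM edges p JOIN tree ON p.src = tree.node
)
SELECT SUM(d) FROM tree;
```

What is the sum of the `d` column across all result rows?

25

Base: (n1, d=0).
Iteration 1: edges from {n1} -> (n17, d=1), (n31, d=1), (n32, d=1).
Iteration 2: edges from {n17,n31,n32} -> (n10, d=2), (n26, d=2), (n36, d=2).
Iteration 3: edges from {n10,n26,n36} -> (n17, d=3), (n29, d=3), (n3, d=3), (n32, d=3).
Iteration 4: edges from {n17,n29,n3,n32} -> (n10, d=4).
Iteration 5: no outgoing edges from {n10}; recursion stops.
SUM(d) = 0 + 1 + 1 + 1 + 2 + 2 + 2 + 3 + 3 + 3 + 3 + 4 = 25.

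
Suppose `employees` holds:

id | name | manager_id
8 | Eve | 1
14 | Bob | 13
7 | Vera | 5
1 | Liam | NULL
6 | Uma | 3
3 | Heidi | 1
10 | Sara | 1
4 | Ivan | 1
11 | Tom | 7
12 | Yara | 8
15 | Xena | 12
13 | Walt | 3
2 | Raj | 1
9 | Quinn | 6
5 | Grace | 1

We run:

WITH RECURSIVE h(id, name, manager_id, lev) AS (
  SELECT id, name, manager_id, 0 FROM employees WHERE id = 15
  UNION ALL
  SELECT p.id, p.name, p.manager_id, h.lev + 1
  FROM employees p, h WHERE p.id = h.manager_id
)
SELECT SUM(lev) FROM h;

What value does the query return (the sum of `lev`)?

Base: id=15 (Xena), manager_id=12, lev 0.
Iteration 1: join on id=12 -> Yara (id 12, manager_id=8, lev 1).
Iteration 2: join on id=8 -> Eve (id 8, manager_id=1, lev 2).
Iteration 3: join on id=1 -> Liam (id 1, manager_id=NULL, lev 3).
Iteration 4: manager_id is NULL; no match; recursion stops.
SUM(lev) = 0 + 1 + 2 + 3 = 6.

6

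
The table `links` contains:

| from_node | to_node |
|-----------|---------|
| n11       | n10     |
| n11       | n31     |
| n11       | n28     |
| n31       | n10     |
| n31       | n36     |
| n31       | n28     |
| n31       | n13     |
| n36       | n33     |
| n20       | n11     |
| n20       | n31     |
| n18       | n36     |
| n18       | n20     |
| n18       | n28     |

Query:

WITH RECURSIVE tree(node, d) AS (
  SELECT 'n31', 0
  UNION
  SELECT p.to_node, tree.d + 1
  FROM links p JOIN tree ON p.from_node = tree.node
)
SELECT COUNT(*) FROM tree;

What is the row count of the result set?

Base: (n31, d=0).
Iteration 1: edges from {n31} -> (n10, d=1), (n13, d=1), (n28, d=1), (n36, d=1).
Iteration 2: edges from {n10,n13,n28,n36} -> (n33, d=2).
Iteration 3: no outgoing edges from {n33}; recursion stops.
Total rows emitted: 6.

6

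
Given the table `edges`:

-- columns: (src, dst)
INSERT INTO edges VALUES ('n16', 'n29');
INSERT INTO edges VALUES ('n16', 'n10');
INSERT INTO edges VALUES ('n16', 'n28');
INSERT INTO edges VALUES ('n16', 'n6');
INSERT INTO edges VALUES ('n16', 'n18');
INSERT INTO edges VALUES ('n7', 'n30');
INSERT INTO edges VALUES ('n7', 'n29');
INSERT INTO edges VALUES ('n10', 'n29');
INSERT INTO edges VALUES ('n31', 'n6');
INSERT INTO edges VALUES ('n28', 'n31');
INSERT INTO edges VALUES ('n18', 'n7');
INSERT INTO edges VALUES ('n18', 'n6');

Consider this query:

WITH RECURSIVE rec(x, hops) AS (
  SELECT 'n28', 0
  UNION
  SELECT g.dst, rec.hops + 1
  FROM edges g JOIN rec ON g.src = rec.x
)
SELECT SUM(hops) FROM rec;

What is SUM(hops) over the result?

3

Base: (n28, hops=0).
Iteration 1: edges from {n28} -> (n31, hops=1).
Iteration 2: edges from {n31} -> (n6, hops=2).
Iteration 3: no outgoing edges from {n6}; recursion stops.
SUM(hops) = 0 + 1 + 2 = 3.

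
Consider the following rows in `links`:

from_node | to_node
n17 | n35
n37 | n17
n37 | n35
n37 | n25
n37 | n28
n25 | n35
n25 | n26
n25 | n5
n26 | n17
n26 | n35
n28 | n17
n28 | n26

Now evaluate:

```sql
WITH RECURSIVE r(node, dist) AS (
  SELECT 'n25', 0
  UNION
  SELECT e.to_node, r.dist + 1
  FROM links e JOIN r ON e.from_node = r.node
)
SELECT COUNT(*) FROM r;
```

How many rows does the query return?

Base: (n25, dist=0).
Iteration 1: edges from {n25} -> (n26, dist=1), (n35, dist=1), (n5, dist=1).
Iteration 2: edges from {n26,n35,n5} -> (n17, dist=2), (n35, dist=2).
Iteration 3: edges from {n17,n35} -> (n35, dist=3).
Iteration 4: no outgoing edges from {n35}; recursion stops.
Total rows emitted: 7.

7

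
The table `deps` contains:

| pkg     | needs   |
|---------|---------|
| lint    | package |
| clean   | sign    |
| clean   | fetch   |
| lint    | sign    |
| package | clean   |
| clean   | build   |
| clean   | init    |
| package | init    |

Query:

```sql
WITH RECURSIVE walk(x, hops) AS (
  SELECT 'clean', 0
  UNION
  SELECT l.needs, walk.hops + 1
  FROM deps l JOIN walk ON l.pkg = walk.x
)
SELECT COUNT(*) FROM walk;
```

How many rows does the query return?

5

Base: (clean, hops=0).
Iteration 1: edges from {clean} -> (build, hops=1), (fetch, hops=1), (init, hops=1), (sign, hops=1).
Iteration 2: no outgoing edges from {build,fetch,init,sign}; recursion stops.
Total rows emitted: 5.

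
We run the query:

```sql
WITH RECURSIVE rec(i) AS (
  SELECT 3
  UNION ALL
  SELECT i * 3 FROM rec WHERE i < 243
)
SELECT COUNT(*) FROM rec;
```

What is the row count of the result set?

Base: i=3.
Iteration 1: 3 < 243 holds -> i = 3 * 3 = 9.
Iteration 2: 9 < 243 holds -> i = 9 * 3 = 27.
Iteration 3: 27 < 243 holds -> i = 27 * 3 = 81.
Iteration 4: 81 < 243 holds -> i = 81 * 3 = 243.
Iteration 5: 243 < 243 fails; recursion stops.
Total rows emitted: 5.

5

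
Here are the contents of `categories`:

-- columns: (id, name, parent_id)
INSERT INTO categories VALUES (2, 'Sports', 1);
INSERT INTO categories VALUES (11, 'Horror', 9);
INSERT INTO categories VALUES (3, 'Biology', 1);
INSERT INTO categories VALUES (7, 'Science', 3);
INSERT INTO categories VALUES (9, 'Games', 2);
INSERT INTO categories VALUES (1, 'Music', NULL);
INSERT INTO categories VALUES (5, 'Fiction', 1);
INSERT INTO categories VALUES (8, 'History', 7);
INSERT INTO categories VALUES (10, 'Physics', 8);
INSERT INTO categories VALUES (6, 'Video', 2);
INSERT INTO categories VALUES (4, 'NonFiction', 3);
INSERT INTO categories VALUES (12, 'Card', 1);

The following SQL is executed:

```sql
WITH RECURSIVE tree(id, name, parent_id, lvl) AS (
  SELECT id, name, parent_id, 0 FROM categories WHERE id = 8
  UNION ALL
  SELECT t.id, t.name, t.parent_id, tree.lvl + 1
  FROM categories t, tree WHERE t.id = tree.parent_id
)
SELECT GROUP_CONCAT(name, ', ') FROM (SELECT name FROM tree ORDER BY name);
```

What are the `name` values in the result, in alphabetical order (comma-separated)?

Base: id=8 (History), parent_id=7, lvl 0.
Iteration 1: join on id=7 -> Science (id 7, parent_id=3, lvl 1).
Iteration 2: join on id=3 -> Biology (id 3, parent_id=1, lvl 2).
Iteration 3: join on id=1 -> Music (id 1, parent_id=NULL, lvl 3).
Iteration 4: parent_id is NULL; no match; recursion stops.

Biology, History, Music, Science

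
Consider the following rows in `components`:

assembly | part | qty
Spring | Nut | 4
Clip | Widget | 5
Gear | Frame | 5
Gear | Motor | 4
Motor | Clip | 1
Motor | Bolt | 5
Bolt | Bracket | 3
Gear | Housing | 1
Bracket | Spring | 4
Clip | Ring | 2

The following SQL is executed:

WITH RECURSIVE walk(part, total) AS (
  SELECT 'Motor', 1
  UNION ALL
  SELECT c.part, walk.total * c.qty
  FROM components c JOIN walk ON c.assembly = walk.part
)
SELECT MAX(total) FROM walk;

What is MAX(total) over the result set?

Base: (Motor, total=1).
Iteration 1: components of {Motor} -> Bolt = 1*5 = 5, Clip = 1*1 = 1.
Iteration 2: components of {Bolt,Clip} -> Bracket = 5*3 = 15, Ring = 1*2 = 2, Widget = 1*5 = 5.
Iteration 3: components of {Bracket,Ring,Widget} -> Spring = 15*4 = 60.
Iteration 4: components of {Spring} -> Nut = 60*4 = 240.
Iteration 5: no further components; recursion stops.
total values: 1, 5, 1, 15, 5, 2, 60, 240; the maximum is 240.

240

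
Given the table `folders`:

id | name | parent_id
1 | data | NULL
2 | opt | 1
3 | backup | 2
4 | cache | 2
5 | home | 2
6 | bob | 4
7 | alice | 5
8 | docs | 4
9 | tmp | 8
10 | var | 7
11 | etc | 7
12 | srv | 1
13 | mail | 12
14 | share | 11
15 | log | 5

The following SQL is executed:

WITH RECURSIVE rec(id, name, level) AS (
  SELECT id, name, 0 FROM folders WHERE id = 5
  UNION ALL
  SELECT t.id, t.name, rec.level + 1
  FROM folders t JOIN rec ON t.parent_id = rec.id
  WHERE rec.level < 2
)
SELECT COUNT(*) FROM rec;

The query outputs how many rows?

5

Base: id=5 (home) at level 0.
Iteration 1: rows with parent_id in {5} -> alice (id 7, level 1), log (id 15, level 1).
Iteration 2: rows with parent_id in {7,15} -> var (id 10, level 2), etc (id 11, level 2).
Iteration 3: level < 2 fails for all current rows; recursion stops.
Total rows emitted: 5.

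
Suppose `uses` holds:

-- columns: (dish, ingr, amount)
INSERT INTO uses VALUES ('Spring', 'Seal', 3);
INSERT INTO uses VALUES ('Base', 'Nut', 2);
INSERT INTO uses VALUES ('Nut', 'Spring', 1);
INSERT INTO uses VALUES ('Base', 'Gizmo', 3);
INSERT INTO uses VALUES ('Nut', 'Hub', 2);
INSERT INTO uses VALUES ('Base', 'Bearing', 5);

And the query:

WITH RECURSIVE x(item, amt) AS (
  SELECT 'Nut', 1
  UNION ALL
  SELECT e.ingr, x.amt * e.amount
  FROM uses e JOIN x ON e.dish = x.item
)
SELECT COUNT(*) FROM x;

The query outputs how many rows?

4

Base: (Nut, amt=1).
Iteration 1: components of {Nut} -> Hub = 1*2 = 2, Spring = 1*1 = 1.
Iteration 2: components of {Hub,Spring} -> Seal = 1*3 = 3.
Iteration 3: no further components; recursion stops.
Total rows emitted: 4.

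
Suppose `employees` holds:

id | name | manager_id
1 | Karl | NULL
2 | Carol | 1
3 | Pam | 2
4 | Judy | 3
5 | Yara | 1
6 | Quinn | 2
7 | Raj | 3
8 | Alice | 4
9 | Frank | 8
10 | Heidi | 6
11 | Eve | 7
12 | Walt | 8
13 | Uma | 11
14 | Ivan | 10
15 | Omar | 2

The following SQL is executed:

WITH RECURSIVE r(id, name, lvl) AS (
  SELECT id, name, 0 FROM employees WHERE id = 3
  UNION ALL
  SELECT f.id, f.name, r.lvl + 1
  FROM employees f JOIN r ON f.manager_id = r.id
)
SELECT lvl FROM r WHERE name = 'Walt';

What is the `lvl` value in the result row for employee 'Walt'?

Base: id=3 (Pam) at lvl 0.
Iteration 1: rows with manager_id in {3} -> Judy (id 4, lvl 1), Raj (id 7, lvl 1).
Iteration 2: rows with manager_id in {4,7} -> Alice (id 8, lvl 2), Eve (id 11, lvl 2).
Iteration 3: rows with manager_id in {8,11} -> Frank (id 9, lvl 3), Walt (id 12, lvl 3), Uma (id 13, lvl 3).
Iteration 4: no rows with manager_id in {9,12,13}; recursion stops.

3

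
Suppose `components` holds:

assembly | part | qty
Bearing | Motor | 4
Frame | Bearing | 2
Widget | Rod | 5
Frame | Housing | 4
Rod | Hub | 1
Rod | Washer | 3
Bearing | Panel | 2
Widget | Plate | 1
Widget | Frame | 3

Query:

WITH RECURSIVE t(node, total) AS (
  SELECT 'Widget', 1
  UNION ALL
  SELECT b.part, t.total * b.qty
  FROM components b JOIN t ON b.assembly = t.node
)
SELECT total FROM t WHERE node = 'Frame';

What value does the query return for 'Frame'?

3

Base: (Widget, total=1).
Iteration 1: components of {Widget} -> Frame = 1*3 = 3, Plate = 1*1 = 1, Rod = 1*5 = 5.
Iteration 2: components of {Frame,Plate,Rod} -> Bearing = 3*2 = 6, Housing = 3*4 = 12, Hub = 5*1 = 5, Washer = 5*3 = 15.
Iteration 3: components of {Bearing,Housing,Hub,Washer} -> Motor = 6*4 = 24, Panel = 6*2 = 12.
Iteration 4: no further components; recursion stops.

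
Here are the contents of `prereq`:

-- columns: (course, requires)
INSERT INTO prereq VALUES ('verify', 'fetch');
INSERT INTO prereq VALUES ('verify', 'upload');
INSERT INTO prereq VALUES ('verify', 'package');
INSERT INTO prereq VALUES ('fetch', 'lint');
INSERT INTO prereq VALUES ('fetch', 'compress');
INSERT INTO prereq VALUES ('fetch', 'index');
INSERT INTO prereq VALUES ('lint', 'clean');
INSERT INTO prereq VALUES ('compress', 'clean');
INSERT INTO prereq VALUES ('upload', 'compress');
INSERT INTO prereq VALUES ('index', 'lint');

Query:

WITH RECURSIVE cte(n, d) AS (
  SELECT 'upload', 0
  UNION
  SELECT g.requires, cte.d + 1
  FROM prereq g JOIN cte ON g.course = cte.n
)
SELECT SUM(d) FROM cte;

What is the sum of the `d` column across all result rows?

Base: (upload, d=0).
Iteration 1: edges from {upload} -> (compress, d=1).
Iteration 2: edges from {compress} -> (clean, d=2).
Iteration 3: no outgoing edges from {clean}; recursion stops.
SUM(d) = 0 + 1 + 2 = 3.

3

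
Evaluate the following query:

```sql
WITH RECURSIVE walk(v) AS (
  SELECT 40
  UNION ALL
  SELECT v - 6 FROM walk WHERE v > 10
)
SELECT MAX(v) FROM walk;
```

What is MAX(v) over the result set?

Base: v=40.
Iteration 1: 40 > 10 holds -> v = 40 - 6 = 34.
Iteration 2: 34 > 10 holds -> v = 34 - 6 = 28.
Iteration 3: 28 > 10 holds -> v = 28 - 6 = 22.
Iteration 4: 22 > 10 holds -> v = 22 - 6 = 16.
Iteration 5: 16 > 10 holds -> v = 16 - 6 = 10.
Iteration 6: 10 > 10 fails; recursion stops.
v values: 40, 34, 28, 22, 16, 10; the maximum is 40.

40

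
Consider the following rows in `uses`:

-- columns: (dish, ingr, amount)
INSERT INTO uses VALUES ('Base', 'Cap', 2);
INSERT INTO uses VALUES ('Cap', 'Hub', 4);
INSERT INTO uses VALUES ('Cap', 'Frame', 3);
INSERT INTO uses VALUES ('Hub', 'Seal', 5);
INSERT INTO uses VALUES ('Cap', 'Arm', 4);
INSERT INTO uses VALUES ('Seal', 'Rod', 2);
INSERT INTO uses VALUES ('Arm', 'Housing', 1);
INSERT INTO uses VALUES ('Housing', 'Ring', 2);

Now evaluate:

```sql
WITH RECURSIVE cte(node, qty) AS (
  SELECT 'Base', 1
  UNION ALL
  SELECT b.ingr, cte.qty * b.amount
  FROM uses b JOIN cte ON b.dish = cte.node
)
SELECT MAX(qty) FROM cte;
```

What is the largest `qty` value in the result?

Base: (Base, qty=1).
Iteration 1: components of {Base} -> Cap = 1*2 = 2.
Iteration 2: components of {Cap} -> Arm = 2*4 = 8, Frame = 2*3 = 6, Hub = 2*4 = 8.
Iteration 3: components of {Arm,Frame,Hub} -> Housing = 8*1 = 8, Seal = 8*5 = 40.
Iteration 4: components of {Housing,Seal} -> Ring = 8*2 = 16, Rod = 40*2 = 80.
Iteration 5: no further components; recursion stops.
qty values: 1, 2, 8, 6, 8, 40, 8, 80, 16; the maximum is 80.

80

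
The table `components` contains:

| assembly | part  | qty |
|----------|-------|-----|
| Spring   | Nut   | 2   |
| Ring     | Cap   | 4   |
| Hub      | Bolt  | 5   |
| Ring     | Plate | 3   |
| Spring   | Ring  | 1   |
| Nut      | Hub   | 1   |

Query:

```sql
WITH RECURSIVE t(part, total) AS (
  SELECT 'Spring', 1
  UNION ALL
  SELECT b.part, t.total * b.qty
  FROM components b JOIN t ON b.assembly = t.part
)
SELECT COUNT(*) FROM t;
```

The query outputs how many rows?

7

Base: (Spring, total=1).
Iteration 1: components of {Spring} -> Nut = 1*2 = 2, Ring = 1*1 = 1.
Iteration 2: components of {Nut,Ring} -> Cap = 1*4 = 4, Hub = 2*1 = 2, Plate = 1*3 = 3.
Iteration 3: components of {Cap,Hub,Plate} -> Bolt = 2*5 = 10.
Iteration 4: no further components; recursion stops.
Total rows emitted: 7.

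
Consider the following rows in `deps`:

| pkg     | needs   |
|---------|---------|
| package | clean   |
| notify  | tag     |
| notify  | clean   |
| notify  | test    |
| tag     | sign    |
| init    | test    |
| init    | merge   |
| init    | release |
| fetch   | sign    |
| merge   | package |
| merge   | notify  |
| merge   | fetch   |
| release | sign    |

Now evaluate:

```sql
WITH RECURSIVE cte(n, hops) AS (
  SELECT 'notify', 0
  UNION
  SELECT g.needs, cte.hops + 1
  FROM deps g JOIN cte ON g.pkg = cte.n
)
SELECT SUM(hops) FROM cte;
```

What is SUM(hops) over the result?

Base: (notify, hops=0).
Iteration 1: edges from {notify} -> (clean, hops=1), (tag, hops=1), (test, hops=1).
Iteration 2: edges from {clean,tag,test} -> (sign, hops=2).
Iteration 3: no outgoing edges from {sign}; recursion stops.
SUM(hops) = 0 + 1 + 1 + 1 + 2 = 5.

5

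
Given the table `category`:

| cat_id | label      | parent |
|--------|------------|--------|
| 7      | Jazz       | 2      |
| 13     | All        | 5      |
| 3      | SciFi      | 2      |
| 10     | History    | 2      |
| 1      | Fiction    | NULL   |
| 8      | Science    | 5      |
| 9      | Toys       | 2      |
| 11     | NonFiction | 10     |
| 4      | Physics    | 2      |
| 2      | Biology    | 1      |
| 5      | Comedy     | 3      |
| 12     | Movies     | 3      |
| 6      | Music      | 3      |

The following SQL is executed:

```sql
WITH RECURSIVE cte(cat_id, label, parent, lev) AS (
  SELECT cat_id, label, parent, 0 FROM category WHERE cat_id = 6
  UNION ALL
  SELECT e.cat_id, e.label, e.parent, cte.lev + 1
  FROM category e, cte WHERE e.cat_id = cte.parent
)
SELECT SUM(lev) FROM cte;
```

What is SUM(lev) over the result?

6

Base: cat_id=6 (Music), parent=3, lev 0.
Iteration 1: join on cat_id=3 -> SciFi (id 3, parent=2, lev 1).
Iteration 2: join on cat_id=2 -> Biology (id 2, parent=1, lev 2).
Iteration 3: join on cat_id=1 -> Fiction (id 1, parent=NULL, lev 3).
Iteration 4: parent is NULL; no match; recursion stops.
SUM(lev) = 0 + 1 + 2 + 3 = 6.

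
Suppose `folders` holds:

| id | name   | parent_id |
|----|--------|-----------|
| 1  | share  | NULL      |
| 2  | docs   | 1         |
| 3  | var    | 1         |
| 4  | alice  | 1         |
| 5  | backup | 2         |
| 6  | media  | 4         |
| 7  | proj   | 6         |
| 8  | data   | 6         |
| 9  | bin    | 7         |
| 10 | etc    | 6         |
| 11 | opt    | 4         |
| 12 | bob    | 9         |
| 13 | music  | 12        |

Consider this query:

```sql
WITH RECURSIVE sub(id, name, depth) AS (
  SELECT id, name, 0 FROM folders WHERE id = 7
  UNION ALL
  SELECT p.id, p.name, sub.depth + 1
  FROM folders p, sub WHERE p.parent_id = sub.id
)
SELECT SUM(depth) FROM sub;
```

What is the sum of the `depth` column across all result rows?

Base: id=7 (proj) at depth 0.
Iteration 1: rows with parent_id in {7} -> bin (id 9, depth 1).
Iteration 2: rows with parent_id in {9} -> bob (id 12, depth 2).
Iteration 3: rows with parent_id in {12} -> music (id 13, depth 3).
Iteration 4: no rows with parent_id in {13}; recursion stops.
SUM(depth) = 0 + 1 + 2 + 3 = 6.

6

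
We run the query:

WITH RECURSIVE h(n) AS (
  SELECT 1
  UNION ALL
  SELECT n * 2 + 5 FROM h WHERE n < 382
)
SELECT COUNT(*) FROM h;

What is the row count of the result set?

8

Base: n=1.
Iteration 1: 1 < 382 holds -> n = 1 * 2 + 5 = 7.
Iteration 2: 7 < 382 holds -> n = 7 * 2 + 5 = 19.
Iteration 3: 19 < 382 holds -> n = 19 * 2 + 5 = 43.
Iteration 4: 43 < 382 holds -> n = 43 * 2 + 5 = 91.
Iteration 5: 91 < 382 holds -> n = 91 * 2 + 5 = 187.
Iteration 6: 187 < 382 holds -> n = 187 * 2 + 5 = 379.
Iteration 7: 379 < 382 holds -> n = 379 * 2 + 5 = 763.
Iteration 8: 763 < 382 fails; recursion stops.
Total rows emitted: 8.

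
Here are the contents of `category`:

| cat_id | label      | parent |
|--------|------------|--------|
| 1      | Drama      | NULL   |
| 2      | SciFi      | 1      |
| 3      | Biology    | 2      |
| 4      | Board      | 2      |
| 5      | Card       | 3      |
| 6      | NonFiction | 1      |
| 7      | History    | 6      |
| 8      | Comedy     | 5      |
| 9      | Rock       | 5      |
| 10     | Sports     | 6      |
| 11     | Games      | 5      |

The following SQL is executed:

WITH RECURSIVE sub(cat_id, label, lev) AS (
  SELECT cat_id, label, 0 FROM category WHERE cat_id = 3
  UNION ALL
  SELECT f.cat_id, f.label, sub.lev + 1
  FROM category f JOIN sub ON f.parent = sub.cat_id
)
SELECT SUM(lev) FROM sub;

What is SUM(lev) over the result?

Base: cat_id=3 (Biology) at lev 0.
Iteration 1: rows with parent in {3} -> Card (id 5, lev 1).
Iteration 2: rows with parent in {5} -> Comedy (id 8, lev 2), Rock (id 9, lev 2), Games (id 11, lev 2).
Iteration 3: no rows with parent in {8,9,11}; recursion stops.
SUM(lev) = 0 + 1 + 2 + 2 + 2 = 7.

7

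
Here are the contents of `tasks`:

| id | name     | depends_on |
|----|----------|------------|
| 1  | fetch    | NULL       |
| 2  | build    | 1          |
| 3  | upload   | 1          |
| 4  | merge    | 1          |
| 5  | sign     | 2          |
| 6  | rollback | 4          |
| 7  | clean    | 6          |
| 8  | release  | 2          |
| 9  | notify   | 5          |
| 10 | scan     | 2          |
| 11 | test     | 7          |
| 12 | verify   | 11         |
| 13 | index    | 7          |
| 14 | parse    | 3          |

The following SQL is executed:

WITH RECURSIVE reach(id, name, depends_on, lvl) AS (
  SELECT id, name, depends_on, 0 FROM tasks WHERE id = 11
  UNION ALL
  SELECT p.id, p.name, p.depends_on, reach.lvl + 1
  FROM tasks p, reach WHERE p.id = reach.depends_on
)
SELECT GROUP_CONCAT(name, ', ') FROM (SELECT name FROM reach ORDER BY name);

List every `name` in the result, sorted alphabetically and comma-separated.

clean, fetch, merge, rollback, test

Base: id=11 (test), depends_on=7, lvl 0.
Iteration 1: join on id=7 -> clean (id 7, depends_on=6, lvl 1).
Iteration 2: join on id=6 -> rollback (id 6, depends_on=4, lvl 2).
Iteration 3: join on id=4 -> merge (id 4, depends_on=1, lvl 3).
Iteration 4: join on id=1 -> fetch (id 1, depends_on=NULL, lvl 4).
Iteration 5: depends_on is NULL; no match; recursion stops.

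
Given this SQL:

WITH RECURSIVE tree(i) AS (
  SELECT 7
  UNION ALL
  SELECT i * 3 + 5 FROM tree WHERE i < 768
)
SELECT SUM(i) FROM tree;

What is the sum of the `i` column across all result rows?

3443

Base: i=7.
Iteration 1: 7 < 768 holds -> i = 7 * 3 + 5 = 26.
Iteration 2: 26 < 768 holds -> i = 26 * 3 + 5 = 83.
Iteration 3: 83 < 768 holds -> i = 83 * 3 + 5 = 254.
Iteration 4: 254 < 768 holds -> i = 254 * 3 + 5 = 767.
Iteration 5: 767 < 768 holds -> i = 767 * 3 + 5 = 2306.
Iteration 6: 2306 < 768 fails; recursion stops.
SUM(i) = 7 + 26 + 83 + 254 + 767 + 2306 = 3443.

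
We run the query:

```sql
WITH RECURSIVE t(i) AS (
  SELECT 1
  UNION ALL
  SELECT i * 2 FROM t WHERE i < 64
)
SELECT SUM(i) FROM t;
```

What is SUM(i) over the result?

127

Base: i=1.
Iteration 1: 1 < 64 holds -> i = 1 * 2 = 2.
Iteration 2: 2 < 64 holds -> i = 2 * 2 = 4.
Iteration 3: 4 < 64 holds -> i = 4 * 2 = 8.
Iteration 4: 8 < 64 holds -> i = 8 * 2 = 16.
Iteration 5: 16 < 64 holds -> i = 16 * 2 = 32.
Iteration 6: 32 < 64 holds -> i = 32 * 2 = 64.
Iteration 7: 64 < 64 fails; recursion stops.
SUM(i) = 1 + 2 + 4 + 8 + 16 + 32 + 64 = 127.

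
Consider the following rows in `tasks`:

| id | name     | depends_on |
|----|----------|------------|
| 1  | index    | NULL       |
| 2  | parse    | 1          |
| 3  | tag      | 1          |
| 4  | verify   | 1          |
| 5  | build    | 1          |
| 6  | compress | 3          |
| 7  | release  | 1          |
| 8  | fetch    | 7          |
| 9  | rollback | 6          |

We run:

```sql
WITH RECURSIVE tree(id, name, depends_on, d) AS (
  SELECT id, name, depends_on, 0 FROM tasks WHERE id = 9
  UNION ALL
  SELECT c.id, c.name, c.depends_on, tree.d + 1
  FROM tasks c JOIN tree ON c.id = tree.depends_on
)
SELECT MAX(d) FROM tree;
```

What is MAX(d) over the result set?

Base: id=9 (rollback), depends_on=6, d 0.
Iteration 1: join on id=6 -> compress (id 6, depends_on=3, d 1).
Iteration 2: join on id=3 -> tag (id 3, depends_on=1, d 2).
Iteration 3: join on id=1 -> index (id 1, depends_on=NULL, d 3).
Iteration 4: depends_on is NULL; no match; recursion stops.
d values: 0, 1, 2, 3; the maximum is 3.

3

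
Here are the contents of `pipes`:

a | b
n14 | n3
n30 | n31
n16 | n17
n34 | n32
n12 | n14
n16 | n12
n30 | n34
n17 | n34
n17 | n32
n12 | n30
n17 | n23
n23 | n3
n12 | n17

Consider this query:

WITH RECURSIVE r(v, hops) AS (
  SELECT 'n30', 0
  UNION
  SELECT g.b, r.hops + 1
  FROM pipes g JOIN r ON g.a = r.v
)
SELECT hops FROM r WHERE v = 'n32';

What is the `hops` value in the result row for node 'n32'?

Base: (n30, hops=0).
Iteration 1: edges from {n30} -> (n31, hops=1), (n34, hops=1).
Iteration 2: edges from {n31,n34} -> (n32, hops=2).
Iteration 3: no outgoing edges from {n32}; recursion stops.

2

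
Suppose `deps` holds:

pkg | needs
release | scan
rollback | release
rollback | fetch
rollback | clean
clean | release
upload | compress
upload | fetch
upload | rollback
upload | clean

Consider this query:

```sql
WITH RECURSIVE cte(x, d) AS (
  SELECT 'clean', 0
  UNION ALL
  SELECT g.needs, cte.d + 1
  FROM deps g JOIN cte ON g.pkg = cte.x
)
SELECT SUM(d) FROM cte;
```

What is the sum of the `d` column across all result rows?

Base: (clean, d=0).
Iteration 1: edges from {clean} -> (release, d=1).
Iteration 2: edges from {release} -> (scan, d=2).
Iteration 3: no outgoing edges from {scan}; recursion stops.
SUM(d) = 0 + 1 + 2 = 3.

3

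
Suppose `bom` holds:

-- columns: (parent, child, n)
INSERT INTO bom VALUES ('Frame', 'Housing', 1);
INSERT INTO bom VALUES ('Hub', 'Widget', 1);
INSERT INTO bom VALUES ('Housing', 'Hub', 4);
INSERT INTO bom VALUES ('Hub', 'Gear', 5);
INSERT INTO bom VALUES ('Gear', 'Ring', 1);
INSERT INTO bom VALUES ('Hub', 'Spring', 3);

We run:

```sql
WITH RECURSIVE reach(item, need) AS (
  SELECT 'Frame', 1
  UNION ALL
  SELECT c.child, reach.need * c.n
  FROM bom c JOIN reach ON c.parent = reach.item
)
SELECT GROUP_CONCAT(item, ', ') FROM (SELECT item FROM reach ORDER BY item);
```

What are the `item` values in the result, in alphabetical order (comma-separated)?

Frame, Gear, Housing, Hub, Ring, Spring, Widget

Base: (Frame, need=1).
Iteration 1: components of {Frame} -> Housing = 1*1 = 1.
Iteration 2: components of {Housing} -> Hub = 1*4 = 4.
Iteration 3: components of {Hub} -> Gear = 4*5 = 20, Spring = 4*3 = 12, Widget = 4*1 = 4.
Iteration 4: components of {Gear,Spring,Widget} -> Ring = 20*1 = 20.
Iteration 5: no further components; recursion stops.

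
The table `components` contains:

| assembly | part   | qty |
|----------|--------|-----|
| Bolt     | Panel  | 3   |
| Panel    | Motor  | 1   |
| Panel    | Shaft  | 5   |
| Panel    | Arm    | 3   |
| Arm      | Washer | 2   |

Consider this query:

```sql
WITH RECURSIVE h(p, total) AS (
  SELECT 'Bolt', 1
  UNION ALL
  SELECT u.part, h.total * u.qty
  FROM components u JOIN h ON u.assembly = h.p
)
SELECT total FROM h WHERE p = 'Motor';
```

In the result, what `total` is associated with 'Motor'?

Base: (Bolt, total=1).
Iteration 1: components of {Bolt} -> Panel = 1*3 = 3.
Iteration 2: components of {Panel} -> Arm = 3*3 = 9, Motor = 3*1 = 3, Shaft = 3*5 = 15.
Iteration 3: components of {Arm,Motor,Shaft} -> Washer = 9*2 = 18.
Iteration 4: no further components; recursion stops.

3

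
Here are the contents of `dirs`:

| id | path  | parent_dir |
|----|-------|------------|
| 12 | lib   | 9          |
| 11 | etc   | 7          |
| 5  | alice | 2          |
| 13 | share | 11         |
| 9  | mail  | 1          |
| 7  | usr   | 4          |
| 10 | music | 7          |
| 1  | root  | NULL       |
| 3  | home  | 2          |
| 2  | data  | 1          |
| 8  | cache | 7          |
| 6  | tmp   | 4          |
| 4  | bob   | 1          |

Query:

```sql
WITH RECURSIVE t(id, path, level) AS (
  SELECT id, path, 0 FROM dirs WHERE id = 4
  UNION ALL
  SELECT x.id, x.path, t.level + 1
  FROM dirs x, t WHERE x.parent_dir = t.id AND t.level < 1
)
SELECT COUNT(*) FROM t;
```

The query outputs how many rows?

Base: id=4 (bob) at level 0.
Iteration 1: rows with parent_dir in {4} -> tmp (id 6, level 1), usr (id 7, level 1).
Iteration 2: level < 1 fails for all current rows; recursion stops.
Total rows emitted: 3.

3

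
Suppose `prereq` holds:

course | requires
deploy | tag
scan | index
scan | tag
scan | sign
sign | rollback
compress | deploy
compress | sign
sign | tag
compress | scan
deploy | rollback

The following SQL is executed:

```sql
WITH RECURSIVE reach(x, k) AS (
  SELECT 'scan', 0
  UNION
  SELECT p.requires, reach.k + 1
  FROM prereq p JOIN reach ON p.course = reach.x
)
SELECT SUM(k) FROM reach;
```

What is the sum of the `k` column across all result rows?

Base: (scan, k=0).
Iteration 1: edges from {scan} -> (index, k=1), (sign, k=1), (tag, k=1).
Iteration 2: edges from {index,sign,tag} -> (rollback, k=2), (tag, k=2).
Iteration 3: no outgoing edges from {rollback,tag}; recursion stops.
SUM(k) = 0 + 1 + 1 + 1 + 2 + 2 = 7.

7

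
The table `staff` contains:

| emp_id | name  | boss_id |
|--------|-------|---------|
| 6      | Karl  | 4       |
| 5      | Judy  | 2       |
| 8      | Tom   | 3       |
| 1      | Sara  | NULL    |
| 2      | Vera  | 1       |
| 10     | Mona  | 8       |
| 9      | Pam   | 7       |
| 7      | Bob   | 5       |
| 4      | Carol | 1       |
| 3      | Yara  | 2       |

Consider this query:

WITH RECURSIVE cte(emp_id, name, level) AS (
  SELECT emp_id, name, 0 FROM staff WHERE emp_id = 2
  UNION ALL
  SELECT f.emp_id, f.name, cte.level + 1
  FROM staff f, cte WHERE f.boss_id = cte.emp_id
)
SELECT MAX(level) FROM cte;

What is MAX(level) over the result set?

3

Base: emp_id=2 (Vera) at level 0.
Iteration 1: rows with boss_id in {2} -> Yara (id 3, level 1), Judy (id 5, level 1).
Iteration 2: rows with boss_id in {3,5} -> Bob (id 7, level 2), Tom (id 8, level 2).
Iteration 3: rows with boss_id in {7,8} -> Pam (id 9, level 3), Mona (id 10, level 3).
Iteration 4: no rows with boss_id in {9,10}; recursion stops.
level values: 0, 1, 1, 2, 2, 3, 3; the maximum is 3.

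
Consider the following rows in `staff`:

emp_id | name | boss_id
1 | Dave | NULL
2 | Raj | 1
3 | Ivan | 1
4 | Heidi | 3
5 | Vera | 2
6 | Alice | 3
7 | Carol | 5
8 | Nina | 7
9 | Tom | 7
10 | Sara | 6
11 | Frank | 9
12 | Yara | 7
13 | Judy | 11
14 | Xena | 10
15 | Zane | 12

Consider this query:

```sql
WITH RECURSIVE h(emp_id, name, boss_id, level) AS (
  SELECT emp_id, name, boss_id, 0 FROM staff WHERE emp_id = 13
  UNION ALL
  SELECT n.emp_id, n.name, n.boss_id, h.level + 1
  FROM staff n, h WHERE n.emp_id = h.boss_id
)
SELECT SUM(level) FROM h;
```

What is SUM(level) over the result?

21

Base: emp_id=13 (Judy), boss_id=11, level 0.
Iteration 1: join on emp_id=11 -> Frank (id 11, boss_id=9, level 1).
Iteration 2: join on emp_id=9 -> Tom (id 9, boss_id=7, level 2).
Iteration 3: join on emp_id=7 -> Carol (id 7, boss_id=5, level 3).
Iteration 4: join on emp_id=5 -> Vera (id 5, boss_id=2, level 4).
Iteration 5: join on emp_id=2 -> Raj (id 2, boss_id=1, level 5).
Iteration 6: join on emp_id=1 -> Dave (id 1, boss_id=NULL, level 6).
Iteration 7: boss_id is NULL; no match; recursion stops.
SUM(level) = 0 + 1 + 2 + 3 + 4 + 5 + 6 = 21.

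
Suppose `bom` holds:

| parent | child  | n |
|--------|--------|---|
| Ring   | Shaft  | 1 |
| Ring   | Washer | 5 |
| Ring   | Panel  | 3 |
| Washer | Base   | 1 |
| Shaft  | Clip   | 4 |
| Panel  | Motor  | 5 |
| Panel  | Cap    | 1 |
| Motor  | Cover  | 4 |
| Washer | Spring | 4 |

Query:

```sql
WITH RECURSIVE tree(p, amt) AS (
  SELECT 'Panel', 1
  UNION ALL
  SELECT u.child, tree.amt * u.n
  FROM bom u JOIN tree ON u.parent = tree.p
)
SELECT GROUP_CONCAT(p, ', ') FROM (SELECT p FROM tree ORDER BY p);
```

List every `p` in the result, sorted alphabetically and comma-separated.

Cap, Cover, Motor, Panel

Base: (Panel, amt=1).
Iteration 1: components of {Panel} -> Cap = 1*1 = 1, Motor = 1*5 = 5.
Iteration 2: components of {Cap,Motor} -> Cover = 5*4 = 20.
Iteration 3: no further components; recursion stops.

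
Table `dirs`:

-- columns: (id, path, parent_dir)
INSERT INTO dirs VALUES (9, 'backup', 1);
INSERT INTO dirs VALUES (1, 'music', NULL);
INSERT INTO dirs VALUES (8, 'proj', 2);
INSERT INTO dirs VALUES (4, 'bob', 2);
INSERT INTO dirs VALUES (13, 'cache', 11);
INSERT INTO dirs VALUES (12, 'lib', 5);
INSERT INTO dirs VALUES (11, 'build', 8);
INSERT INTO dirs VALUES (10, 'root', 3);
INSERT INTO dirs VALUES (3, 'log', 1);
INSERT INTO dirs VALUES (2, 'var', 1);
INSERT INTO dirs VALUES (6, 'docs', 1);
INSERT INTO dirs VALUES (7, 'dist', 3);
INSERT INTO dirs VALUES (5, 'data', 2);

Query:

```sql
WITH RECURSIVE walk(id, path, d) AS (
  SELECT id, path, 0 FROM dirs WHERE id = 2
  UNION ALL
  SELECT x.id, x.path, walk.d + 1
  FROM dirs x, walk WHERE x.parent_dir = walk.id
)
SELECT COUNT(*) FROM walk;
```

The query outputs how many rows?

7

Base: id=2 (var) at d 0.
Iteration 1: rows with parent_dir in {2} -> bob (id 4, d 1), data (id 5, d 1), proj (id 8, d 1).
Iteration 2: rows with parent_dir in {4,5,8} -> build (id 11, d 2), lib (id 12, d 2).
Iteration 3: rows with parent_dir in {11,12} -> cache (id 13, d 3).
Iteration 4: no rows with parent_dir in {13}; recursion stops.
Total rows emitted: 7.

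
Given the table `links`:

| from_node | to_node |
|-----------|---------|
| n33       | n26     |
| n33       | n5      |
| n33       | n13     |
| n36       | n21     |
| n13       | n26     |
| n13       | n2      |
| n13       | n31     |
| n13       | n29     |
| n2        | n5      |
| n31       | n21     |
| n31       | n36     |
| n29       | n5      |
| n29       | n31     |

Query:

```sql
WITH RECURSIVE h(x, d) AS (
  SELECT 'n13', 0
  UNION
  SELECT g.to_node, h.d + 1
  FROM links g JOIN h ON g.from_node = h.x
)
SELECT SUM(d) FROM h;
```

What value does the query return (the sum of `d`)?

Base: (n13, d=0).
Iteration 1: edges from {n13} -> (n2, d=1), (n26, d=1), (n29, d=1), (n31, d=1).
Iteration 2: edges from {n2,n26,n29,n31} -> (n21, d=2), (n31, d=2), (n36, d=2), (n5, d=2). [UNION drops 1 duplicate row(s)]
Iteration 3: edges from {n21,n31,n36,n5} -> (n21, d=3), (n36, d=3). [UNION drops 1 duplicate row(s)]
Iteration 4: edges from {n21,n36} -> (n21, d=4).
Iteration 5: no outgoing edges from {n21}; recursion stops.
SUM(d) = 0 + 1 + 1 + 1 + 1 + 2 + 2 + 2 + 2 + 3 + 3 + 4 = 22.

22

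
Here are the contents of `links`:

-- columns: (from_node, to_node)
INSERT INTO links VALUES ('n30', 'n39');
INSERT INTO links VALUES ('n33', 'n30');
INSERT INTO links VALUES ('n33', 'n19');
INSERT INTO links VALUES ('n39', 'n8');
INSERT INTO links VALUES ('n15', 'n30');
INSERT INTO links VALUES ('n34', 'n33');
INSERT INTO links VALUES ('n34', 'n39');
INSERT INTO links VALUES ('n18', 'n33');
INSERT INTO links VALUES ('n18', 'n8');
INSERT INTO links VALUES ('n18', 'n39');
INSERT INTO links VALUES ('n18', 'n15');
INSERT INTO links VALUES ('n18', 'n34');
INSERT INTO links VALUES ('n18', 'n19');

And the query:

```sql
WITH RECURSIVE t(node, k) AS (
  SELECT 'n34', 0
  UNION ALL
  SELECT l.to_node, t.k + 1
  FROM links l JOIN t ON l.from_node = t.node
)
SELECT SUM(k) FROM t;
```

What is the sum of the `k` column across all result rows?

15

Base: (n34, k=0).
Iteration 1: edges from {n34} -> (n33, k=1), (n39, k=1).
Iteration 2: edges from {n33,n39} -> (n19, k=2), (n30, k=2), (n8, k=2).
Iteration 3: edges from {n19,n30,n8} -> (n39, k=3).
Iteration 4: edges from {n39} -> (n8, k=4).
Iteration 5: no outgoing edges from {n8}; recursion stops.
SUM(k) = 0 + 1 + 1 + 2 + 2 + 2 + 3 + 4 = 15.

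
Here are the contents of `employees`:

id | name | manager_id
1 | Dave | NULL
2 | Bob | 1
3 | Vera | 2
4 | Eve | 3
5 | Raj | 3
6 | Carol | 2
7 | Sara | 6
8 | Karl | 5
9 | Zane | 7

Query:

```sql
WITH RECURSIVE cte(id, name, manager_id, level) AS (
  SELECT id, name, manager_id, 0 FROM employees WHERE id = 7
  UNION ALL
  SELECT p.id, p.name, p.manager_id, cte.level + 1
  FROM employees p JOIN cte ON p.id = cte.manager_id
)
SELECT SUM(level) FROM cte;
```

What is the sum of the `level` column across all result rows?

Base: id=7 (Sara), manager_id=6, level 0.
Iteration 1: join on id=6 -> Carol (id 6, manager_id=2, level 1).
Iteration 2: join on id=2 -> Bob (id 2, manager_id=1, level 2).
Iteration 3: join on id=1 -> Dave (id 1, manager_id=NULL, level 3).
Iteration 4: manager_id is NULL; no match; recursion stops.
SUM(level) = 0 + 1 + 2 + 3 = 6.

6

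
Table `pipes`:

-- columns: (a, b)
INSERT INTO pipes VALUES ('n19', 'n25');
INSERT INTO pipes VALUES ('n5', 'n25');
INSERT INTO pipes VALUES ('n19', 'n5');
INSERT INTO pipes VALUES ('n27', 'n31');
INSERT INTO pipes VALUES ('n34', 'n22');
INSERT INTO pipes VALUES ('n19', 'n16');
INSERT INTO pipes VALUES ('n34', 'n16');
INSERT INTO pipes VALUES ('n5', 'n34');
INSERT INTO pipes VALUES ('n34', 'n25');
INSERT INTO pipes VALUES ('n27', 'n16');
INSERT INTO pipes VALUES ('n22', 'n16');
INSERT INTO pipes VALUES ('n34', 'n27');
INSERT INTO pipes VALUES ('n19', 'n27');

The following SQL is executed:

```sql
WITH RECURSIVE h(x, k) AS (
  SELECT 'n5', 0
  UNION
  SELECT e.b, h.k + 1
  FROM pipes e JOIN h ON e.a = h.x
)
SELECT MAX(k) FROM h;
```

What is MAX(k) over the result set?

Base: (n5, k=0).
Iteration 1: edges from {n5} -> (n25, k=1), (n34, k=1).
Iteration 2: edges from {n25,n34} -> (n16, k=2), (n22, k=2), (n25, k=2), (n27, k=2).
Iteration 3: edges from {n16,n22,n25,n27} -> (n16, k=3), (n31, k=3). [UNION drops 1 duplicate row(s)]
Iteration 4: no outgoing edges from {n16,n31}; recursion stops.
k values: 0, 1, 1, 2, 2, 2, 2, 3, 3; the maximum is 3.

3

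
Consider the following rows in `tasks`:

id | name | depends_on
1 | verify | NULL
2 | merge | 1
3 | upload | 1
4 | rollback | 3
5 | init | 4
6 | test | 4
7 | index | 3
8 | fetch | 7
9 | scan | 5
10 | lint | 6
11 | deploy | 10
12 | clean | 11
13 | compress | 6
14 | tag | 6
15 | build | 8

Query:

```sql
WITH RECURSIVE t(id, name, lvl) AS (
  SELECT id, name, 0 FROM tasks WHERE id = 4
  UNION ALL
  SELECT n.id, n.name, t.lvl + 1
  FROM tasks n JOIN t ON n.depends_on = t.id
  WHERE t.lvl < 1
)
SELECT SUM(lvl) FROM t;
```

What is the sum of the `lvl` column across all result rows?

2

Base: id=4 (rollback) at lvl 0.
Iteration 1: rows with depends_on in {4} -> init (id 5, lvl 1), test (id 6, lvl 1).
Iteration 2: lvl < 1 fails for all current rows; recursion stops.
SUM(lvl) = 0 + 1 + 1 = 2.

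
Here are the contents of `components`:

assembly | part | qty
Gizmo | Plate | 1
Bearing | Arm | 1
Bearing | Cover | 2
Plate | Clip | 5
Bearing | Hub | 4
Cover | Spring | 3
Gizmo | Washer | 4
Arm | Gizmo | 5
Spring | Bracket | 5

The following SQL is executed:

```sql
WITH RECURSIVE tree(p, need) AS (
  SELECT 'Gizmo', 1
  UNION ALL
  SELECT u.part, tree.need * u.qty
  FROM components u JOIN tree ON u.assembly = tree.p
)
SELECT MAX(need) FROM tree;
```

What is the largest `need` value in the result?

5

Base: (Gizmo, need=1).
Iteration 1: components of {Gizmo} -> Plate = 1*1 = 1, Washer = 1*4 = 4.
Iteration 2: components of {Plate,Washer} -> Clip = 1*5 = 5.
Iteration 3: no further components; recursion stops.
need values: 1, 1, 4, 5; the maximum is 5.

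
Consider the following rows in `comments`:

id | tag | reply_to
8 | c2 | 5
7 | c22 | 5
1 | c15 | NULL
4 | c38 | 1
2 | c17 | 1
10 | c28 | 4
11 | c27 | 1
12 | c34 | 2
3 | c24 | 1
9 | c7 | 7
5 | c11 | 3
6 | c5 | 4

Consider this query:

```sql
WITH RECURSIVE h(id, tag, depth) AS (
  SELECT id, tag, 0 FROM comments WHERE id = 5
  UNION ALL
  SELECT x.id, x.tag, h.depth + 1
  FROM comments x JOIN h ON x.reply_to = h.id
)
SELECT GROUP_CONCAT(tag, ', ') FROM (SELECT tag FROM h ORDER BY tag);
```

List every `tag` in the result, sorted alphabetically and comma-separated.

c11, c2, c22, c7

Base: id=5 (c11) at depth 0.
Iteration 1: rows with reply_to in {5} -> c22 (id 7, depth 1), c2 (id 8, depth 1).
Iteration 2: rows with reply_to in {7,8} -> c7 (id 9, depth 2).
Iteration 3: no rows with reply_to in {9}; recursion stops.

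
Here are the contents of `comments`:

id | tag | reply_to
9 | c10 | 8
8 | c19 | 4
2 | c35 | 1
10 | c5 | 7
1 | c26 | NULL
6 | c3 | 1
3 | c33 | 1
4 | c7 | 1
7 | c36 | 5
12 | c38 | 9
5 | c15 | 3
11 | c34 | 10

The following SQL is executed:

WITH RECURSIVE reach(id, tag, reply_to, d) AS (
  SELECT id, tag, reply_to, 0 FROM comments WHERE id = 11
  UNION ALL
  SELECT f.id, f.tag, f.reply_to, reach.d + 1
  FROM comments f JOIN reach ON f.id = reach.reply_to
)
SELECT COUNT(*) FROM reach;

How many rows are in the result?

Base: id=11 (c34), reply_to=10, d 0.
Iteration 1: join on id=10 -> c5 (id 10, reply_to=7, d 1).
Iteration 2: join on id=7 -> c36 (id 7, reply_to=5, d 2).
Iteration 3: join on id=5 -> c15 (id 5, reply_to=3, d 3).
Iteration 4: join on id=3 -> c33 (id 3, reply_to=1, d 4).
Iteration 5: join on id=1 -> c26 (id 1, reply_to=NULL, d 5).
Iteration 6: reply_to is NULL; no match; recursion stops.
Total rows emitted: 6.

6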